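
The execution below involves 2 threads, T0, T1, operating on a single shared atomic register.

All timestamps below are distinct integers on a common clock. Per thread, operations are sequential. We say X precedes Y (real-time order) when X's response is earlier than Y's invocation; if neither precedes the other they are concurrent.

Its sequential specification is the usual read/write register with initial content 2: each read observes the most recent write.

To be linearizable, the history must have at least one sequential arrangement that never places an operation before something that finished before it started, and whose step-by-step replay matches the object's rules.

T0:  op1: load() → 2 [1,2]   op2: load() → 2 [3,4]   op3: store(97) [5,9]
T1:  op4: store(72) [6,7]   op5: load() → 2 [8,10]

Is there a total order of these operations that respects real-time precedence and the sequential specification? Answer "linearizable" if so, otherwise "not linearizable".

not linearizable

cut after 9 events: linearizable; cut after 10 events (op5 responds, time 10): not linearizable
every one of the 3 real-time-consistent orders over 5 completed atomic register ops fails the sequential spec
for example op1, op2, op3, op4, op5 fails at step 5: op5 load() → 2 is not legal there
for example op1, op2, op4, op3, op5 fails at step 5: op5 load() → 2 is not legal there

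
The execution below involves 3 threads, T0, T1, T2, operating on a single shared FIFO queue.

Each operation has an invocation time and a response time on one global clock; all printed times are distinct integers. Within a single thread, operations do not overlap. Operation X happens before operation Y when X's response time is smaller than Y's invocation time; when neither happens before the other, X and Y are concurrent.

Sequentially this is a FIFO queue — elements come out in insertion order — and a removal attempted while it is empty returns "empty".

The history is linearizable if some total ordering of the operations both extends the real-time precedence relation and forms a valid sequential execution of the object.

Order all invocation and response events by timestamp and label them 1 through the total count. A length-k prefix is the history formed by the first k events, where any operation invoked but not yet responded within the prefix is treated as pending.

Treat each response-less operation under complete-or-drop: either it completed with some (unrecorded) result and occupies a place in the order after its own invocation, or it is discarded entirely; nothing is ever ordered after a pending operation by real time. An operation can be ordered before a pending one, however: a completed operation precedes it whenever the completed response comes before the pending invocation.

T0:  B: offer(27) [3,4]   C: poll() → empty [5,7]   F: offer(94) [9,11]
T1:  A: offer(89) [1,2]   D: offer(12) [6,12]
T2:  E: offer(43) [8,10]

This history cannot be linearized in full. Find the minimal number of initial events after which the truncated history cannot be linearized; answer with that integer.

7

events 1..6 are still linearizable — one witness is A, B:
after step 1 (A offer(89)): queue <89>
after step 2 (B offer(27)): queue <89,27>
once event 7 joins (C's response, time 7), exhaustive search finds no witness
include/drop combinations of the 1 pending operation (D) were all tried; none helps
e.g. A, B, C (pending dropped): illegal at step 3, since C poll() → empty cannot apply there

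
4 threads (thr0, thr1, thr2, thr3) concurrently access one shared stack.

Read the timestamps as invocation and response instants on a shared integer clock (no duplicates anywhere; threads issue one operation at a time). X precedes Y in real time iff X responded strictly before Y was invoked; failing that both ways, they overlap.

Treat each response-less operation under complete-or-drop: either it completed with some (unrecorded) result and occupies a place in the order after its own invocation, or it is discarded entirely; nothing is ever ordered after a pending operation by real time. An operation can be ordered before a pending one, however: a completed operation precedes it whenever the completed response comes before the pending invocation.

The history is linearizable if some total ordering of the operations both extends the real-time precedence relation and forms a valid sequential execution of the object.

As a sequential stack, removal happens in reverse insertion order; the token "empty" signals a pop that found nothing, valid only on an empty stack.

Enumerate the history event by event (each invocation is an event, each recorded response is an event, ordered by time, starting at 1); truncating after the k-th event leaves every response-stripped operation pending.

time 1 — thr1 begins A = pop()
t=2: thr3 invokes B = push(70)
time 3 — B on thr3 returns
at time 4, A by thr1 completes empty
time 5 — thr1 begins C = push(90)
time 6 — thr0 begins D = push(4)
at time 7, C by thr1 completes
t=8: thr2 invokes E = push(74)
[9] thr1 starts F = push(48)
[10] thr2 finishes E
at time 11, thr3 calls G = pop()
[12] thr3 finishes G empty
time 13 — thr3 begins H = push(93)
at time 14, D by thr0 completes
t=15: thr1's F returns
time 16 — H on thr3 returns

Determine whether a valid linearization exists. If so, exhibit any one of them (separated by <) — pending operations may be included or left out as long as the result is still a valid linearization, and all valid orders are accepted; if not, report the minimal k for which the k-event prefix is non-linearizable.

events 1..11 are fine; event 12 — the response of G at time 12 — makes the prefix non-linearizable
checked exhaustively: 2 real-time-consistent orders of 5 completed operations, zero legal stack replays
include/drop combinations of the 2 pending operations (D, F) were all tried; none helps
take A, B, C, E, G (pending dropped): step 5 already fails, because G pop() → empty cannot occur there
take B, A, C, E, G (pending dropped): step 2 already fails, because A pop() → empty cannot occur there

not linearizable — minimal violating prefix: 12 events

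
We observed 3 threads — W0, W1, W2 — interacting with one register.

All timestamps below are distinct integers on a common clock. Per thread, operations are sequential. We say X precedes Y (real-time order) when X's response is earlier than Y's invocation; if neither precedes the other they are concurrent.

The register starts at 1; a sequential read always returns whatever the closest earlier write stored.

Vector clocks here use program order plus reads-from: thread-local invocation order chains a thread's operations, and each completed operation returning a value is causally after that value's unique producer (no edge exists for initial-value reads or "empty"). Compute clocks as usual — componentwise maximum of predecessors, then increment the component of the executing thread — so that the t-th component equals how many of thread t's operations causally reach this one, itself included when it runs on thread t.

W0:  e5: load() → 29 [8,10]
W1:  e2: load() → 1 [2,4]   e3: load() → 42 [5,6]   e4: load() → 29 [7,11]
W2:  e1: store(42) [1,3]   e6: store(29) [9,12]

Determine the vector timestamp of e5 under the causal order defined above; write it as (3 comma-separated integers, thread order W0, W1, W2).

root op e1, invoked 1: fresh clock plus W2's own tick → (0, 0, 1)
root op e2, invoked 2: fresh clock plus W1's own tick → (0, 1, 0)
e6 (invocation 9): componentwise max over VC(e1)=(0, 0, 1), +1 at W2, giving (0, 0, 2)
e3 (invocation 5): componentwise max over VC(e1)=(0, 0, 1), VC(e2)=(0, 1, 0), +1 at W1, giving (0, 2, 1)
e5 (invocation 8): componentwise max over VC(e6)=(0, 0, 2), +1 at W0, giving (1, 0, 2)
e4 (invocation 7): componentwise max over VC(e3)=(0, 2, 1), VC(e6)=(0, 0, 2), +1 at W1, giving (0, 3, 2)
target: VC(e5) = (1, 0, 2)

(1, 0, 2)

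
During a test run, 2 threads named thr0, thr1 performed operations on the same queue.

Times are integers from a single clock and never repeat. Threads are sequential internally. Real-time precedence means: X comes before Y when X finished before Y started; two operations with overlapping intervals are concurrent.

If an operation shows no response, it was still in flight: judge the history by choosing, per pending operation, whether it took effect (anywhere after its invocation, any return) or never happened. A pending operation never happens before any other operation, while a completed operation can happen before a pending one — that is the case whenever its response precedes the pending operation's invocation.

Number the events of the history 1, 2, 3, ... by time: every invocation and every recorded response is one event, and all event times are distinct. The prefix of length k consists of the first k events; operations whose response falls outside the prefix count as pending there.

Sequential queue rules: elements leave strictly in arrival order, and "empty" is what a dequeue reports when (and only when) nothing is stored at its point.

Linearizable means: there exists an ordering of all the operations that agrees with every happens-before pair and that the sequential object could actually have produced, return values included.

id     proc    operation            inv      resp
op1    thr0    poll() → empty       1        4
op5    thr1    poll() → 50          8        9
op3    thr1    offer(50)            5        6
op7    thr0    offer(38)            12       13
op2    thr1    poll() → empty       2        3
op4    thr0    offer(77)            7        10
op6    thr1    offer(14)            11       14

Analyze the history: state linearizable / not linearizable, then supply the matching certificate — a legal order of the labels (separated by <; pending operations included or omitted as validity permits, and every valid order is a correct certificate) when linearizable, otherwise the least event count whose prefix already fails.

after step 1 (op1 poll() → empty): queue <>
after step 2 (op2 poll() → empty): queue <>
after step 3 (op3 offer(50)): queue <50>
after step 4 (op4 offer(77)): queue <50,77>
after step 5 (op5 poll() → 50): queue <77>
after step 6 (op6 offer(14)): queue <77,14>
after step 7 (op7 offer(38)): queue <77,14,38>

linearizable — witness: op1 < op2 < op3 < op4 < op5 < op6 < op7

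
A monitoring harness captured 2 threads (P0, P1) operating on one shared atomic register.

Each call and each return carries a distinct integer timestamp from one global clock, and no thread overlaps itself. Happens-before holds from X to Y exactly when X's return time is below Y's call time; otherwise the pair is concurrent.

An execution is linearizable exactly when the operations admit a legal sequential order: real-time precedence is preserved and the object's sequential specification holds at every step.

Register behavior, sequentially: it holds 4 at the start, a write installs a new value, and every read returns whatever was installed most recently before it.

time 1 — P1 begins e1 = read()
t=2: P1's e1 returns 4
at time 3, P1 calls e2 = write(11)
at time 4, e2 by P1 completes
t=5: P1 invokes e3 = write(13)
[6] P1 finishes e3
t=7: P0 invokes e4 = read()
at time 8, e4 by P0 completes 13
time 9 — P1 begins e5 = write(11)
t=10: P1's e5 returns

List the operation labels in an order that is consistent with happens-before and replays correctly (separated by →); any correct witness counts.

e1 → e2 → e3 → e4 → e5

1. e1 read() → 4, leaving value 4
2. e2 write(11), leaving value 11
3. e3 write(13), leaving value 13
4. e4 read() → 13, leaving value 13
5. e5 write(11), leaving value 11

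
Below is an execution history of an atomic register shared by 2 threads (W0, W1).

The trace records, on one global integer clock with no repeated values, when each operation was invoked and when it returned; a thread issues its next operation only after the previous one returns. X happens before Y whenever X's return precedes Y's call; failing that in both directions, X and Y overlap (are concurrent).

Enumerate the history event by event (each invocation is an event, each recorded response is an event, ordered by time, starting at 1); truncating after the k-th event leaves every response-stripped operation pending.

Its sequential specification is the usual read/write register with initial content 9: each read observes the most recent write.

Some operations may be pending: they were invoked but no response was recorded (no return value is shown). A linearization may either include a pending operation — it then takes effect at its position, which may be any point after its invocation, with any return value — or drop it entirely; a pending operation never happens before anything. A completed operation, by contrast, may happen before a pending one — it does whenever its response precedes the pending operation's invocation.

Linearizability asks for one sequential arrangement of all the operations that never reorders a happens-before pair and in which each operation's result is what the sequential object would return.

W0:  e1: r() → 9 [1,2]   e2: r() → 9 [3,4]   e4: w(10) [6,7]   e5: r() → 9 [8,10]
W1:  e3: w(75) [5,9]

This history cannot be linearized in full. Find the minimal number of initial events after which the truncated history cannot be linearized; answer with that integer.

a valid linearization of events 1..9 exists, for instance e1, e2, e3, e4:
after step 1 (e1 r() → 9): value 9
after step 2 (e2 r() → 9): value 9
after step 3 (e3 w(75)): value 75
after step 4 (e4 w(10)): value 10
include event 10 — e5 responding at 10 — and every candidate order breaks
e.g. e1, e2, e3, e4, e5: illegal at step 5, since e5 r() → 9 cannot apply there
e.g. e1, e2, e4, e3, e5: illegal at step 5, since e5 r() → 9 cannot apply there

10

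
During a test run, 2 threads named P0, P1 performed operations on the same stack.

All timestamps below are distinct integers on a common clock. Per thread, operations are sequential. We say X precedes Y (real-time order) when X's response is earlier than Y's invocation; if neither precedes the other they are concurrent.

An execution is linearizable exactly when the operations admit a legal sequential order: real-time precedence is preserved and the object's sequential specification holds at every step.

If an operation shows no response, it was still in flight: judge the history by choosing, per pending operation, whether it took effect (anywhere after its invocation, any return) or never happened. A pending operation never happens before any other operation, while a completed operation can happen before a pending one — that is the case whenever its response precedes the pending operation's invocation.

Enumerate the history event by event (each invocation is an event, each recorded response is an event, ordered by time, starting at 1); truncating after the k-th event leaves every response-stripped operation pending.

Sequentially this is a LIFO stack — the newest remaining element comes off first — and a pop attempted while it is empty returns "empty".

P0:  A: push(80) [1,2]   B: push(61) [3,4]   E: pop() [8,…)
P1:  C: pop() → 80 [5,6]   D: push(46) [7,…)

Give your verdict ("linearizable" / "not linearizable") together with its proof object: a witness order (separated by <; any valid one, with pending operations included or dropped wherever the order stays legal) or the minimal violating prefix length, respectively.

events 1..5 are fine; event 6 — the response of C at time 6 — makes the prefix non-linearizable
the sole real-time-consistent order of 3 completed operations fails the stack replay
take A, B, C: step 3 already fails, because C pop() → 80 cannot occur there

not linearizable — minimal violating prefix: 6 events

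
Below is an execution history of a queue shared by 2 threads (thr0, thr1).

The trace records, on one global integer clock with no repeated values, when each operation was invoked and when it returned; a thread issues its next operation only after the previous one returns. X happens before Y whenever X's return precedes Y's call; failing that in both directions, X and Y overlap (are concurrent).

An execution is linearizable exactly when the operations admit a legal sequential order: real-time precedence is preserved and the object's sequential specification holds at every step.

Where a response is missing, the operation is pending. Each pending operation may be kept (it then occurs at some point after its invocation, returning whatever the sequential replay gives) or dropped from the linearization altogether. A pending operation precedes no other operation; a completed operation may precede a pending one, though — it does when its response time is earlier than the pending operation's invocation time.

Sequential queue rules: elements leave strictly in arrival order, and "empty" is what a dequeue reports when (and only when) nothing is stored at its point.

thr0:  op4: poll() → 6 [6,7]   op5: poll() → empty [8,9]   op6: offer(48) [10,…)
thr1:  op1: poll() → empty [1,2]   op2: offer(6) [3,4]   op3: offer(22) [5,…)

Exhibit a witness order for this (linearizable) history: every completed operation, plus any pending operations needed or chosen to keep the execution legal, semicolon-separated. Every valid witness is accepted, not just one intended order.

op1; op2; op4; op5

step 1: op1 poll() → empty — queue <>
step 2: op2 offer(6) — queue <6>
step 3: op4 poll() → 6 — queue <>
step 4: op5 poll() → empty — queue <>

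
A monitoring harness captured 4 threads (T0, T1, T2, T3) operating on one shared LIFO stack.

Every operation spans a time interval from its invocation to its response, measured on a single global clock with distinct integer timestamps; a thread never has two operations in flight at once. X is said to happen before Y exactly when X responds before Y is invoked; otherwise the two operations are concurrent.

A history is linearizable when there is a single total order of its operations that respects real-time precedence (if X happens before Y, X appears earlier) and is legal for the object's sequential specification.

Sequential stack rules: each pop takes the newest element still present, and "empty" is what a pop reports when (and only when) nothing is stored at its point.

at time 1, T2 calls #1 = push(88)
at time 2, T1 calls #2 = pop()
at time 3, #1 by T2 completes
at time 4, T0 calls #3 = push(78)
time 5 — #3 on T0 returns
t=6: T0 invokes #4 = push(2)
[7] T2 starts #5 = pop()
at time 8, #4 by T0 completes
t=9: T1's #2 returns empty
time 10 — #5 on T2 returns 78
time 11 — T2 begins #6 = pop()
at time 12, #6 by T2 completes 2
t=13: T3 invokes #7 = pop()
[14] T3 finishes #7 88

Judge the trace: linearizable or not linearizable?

witness order: #2, #1, #3, #5, #4, #6, #7
after step 1 (#2 pop() → empty): stack <>
after step 2 (#1 push(88)): stack <88>
after step 3 (#3 push(78)): stack <88,78>
after step 4 (#5 pop() → 78): stack <88>
after step 5 (#4 push(2)): stack <88,2>
after step 6 (#6 pop() → 2): stack <88>
after step 7 (#7 pop() → 88): stack <>

linearizable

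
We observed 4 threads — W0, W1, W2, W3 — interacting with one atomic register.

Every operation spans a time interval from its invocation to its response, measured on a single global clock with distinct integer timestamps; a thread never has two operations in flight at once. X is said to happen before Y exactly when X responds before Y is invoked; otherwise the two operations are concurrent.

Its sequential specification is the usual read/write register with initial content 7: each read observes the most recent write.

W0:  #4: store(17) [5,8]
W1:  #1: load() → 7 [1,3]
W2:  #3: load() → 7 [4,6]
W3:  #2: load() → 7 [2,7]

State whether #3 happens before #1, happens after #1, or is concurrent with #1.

after

#3 spans [4,6], #1 spans [1,3]
resp(#1)=3 < inv(#3)=4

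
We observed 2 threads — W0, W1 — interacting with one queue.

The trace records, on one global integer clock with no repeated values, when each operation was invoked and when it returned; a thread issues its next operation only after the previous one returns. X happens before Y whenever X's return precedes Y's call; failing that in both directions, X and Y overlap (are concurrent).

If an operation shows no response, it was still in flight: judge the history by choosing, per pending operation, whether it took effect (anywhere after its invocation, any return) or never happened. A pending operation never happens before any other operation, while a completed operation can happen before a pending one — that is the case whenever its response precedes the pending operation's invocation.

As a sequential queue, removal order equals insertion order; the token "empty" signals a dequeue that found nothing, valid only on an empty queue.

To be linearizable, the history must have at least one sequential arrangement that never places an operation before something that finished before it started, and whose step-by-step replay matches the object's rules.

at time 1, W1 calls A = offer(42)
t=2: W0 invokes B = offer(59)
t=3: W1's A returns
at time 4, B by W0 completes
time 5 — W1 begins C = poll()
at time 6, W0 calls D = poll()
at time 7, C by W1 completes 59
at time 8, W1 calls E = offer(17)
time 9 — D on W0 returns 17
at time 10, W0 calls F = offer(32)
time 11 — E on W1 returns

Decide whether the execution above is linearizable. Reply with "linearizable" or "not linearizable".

prefix check: 1..8 passes, 1..9 fails once D's time-9 response joins
checked exhaustively: 4 real-time-consistent orders of 4 completed operations, zero legal queue replays
completion choices over the 1 pending operation (E) were checked; none helps
for example A, B, C, D (pending dropped) fails at step 3: C poll() → 59 is not legal there
for example A, B, D, C (pending dropped) fails at step 3: D poll() → 17 is not legal there

not linearizable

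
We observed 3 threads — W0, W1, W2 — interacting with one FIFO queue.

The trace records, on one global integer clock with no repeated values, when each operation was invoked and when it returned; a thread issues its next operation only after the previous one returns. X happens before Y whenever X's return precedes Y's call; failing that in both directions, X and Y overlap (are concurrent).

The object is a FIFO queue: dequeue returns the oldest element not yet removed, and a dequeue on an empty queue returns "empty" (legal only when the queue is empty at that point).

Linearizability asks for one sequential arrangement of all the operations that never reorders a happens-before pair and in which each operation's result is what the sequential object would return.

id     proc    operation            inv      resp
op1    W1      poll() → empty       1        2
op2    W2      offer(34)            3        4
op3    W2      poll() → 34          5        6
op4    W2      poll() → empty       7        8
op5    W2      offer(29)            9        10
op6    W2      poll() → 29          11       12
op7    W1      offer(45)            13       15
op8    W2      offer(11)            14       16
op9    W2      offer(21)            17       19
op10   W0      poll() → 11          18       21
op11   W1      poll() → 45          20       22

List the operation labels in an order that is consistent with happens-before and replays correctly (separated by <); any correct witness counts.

op1 < op2 < op3 < op4 < op5 < op6 < op7 < op8 < op9 < op11 < op10

after step 1 (op1 poll() → empty): queue <>
after step 2 (op2 offer(34)): queue <34>
after step 3 (op3 poll() → 34): queue <>
after step 4 (op4 poll() → empty): queue <>
after step 5 (op5 offer(29)): queue <29>
after step 6 (op6 poll() → 29): queue <>
after step 7 (op7 offer(45)): queue <45>
after step 8 (op8 offer(11)): queue <45,11>
after step 9 (op9 offer(21)): queue <45,11,21>
after step 10 (op11 poll() → 45): queue <11,21>
after step 11 (op10 poll() → 11): queue <21>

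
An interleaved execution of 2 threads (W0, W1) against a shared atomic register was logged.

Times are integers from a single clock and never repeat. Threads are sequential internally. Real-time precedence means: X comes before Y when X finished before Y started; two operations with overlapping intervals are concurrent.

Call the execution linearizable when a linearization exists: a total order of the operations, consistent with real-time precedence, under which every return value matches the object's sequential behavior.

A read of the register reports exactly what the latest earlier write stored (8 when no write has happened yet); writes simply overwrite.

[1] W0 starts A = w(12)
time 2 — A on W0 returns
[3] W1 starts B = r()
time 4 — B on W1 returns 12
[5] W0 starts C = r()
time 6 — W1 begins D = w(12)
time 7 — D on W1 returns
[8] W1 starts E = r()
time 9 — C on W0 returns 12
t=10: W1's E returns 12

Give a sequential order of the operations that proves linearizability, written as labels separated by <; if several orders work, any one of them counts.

after step 1 (A w(12)): value 12
after step 2 (B r() → 12): value 12
after step 3 (C r() → 12): value 12
after step 4 (D w(12)): value 12
after step 5 (E r() → 12): value 12

A < B < C < D < E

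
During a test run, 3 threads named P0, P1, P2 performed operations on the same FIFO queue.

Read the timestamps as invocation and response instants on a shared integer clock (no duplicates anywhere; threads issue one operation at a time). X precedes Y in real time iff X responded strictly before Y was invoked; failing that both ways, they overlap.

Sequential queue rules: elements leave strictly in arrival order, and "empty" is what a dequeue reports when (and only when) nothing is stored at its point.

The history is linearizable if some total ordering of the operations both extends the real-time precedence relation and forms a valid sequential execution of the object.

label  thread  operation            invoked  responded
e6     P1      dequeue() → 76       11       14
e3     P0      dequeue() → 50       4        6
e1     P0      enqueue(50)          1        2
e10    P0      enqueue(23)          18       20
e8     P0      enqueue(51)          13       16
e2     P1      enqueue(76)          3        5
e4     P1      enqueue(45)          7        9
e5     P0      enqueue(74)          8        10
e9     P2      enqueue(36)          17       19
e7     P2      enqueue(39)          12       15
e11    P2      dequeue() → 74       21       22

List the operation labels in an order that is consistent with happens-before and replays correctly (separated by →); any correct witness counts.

1. e1 enqueue(50), leaving queue <50>
2. e2 enqueue(76), leaving queue <50,76>
3. e3 dequeue() → 50, leaving queue <76>
4. e5 enqueue(74), leaving queue <76,74>
5. e4 enqueue(45), leaving queue <76,74,45>
6. e6 dequeue() → 76, leaving queue <74,45>
7. e7 enqueue(39), leaving queue <74,45,39>
8. e8 enqueue(51), leaving queue <74,45,39,51>
9. e9 enqueue(36), leaving queue <74,45,39,51,36>
10. e10 enqueue(23), leaving queue <74,45,39,51,36,23>
11. e11 dequeue() → 74, leaving queue <45,39,51,36,23>

e1 → e2 → e3 → e5 → e4 → e6 → e7 → e8 → e9 → e10 → e11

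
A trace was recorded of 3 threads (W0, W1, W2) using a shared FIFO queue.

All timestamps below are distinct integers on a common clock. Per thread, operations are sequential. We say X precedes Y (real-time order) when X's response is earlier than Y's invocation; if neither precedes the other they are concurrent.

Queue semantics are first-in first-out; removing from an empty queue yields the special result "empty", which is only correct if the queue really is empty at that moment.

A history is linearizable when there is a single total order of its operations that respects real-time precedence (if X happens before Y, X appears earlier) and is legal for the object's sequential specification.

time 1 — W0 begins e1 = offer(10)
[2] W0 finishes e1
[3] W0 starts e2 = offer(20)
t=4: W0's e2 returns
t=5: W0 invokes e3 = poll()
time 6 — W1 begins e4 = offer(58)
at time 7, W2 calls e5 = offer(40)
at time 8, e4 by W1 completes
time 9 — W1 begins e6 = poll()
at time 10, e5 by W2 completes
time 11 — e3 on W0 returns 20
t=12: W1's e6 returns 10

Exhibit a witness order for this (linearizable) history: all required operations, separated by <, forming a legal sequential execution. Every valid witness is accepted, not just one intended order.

e1 < e2 < e4 < e5 < e6 < e3

1. e1 offer(10), leaving queue <10>
2. e2 offer(20), leaving queue <10,20>
3. e4 offer(58), leaving queue <10,20,58>
4. e5 offer(40), leaving queue <10,20,58,40>
5. e6 poll() → 10, leaving queue <20,58,40>
6. e3 poll() → 20, leaving queue <58,40>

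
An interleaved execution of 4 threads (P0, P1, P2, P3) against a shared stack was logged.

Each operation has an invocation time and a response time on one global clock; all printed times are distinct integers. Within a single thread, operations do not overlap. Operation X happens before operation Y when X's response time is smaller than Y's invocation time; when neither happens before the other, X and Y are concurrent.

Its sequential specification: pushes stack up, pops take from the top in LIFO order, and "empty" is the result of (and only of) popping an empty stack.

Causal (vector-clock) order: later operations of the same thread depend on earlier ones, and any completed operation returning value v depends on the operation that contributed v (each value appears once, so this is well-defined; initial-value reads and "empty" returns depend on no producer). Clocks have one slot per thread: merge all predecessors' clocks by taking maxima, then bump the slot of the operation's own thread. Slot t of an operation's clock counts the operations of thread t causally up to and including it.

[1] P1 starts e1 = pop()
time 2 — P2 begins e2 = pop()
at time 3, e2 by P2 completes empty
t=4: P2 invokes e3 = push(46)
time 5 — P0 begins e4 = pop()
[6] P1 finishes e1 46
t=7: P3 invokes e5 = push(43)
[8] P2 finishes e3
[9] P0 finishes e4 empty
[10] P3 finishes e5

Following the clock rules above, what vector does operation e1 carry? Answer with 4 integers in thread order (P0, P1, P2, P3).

e5 (invocation 7): nothing precedes it; P3's component alone gives (0, 0, 0, 1)
e2 (invocation 2): nothing precedes it; P2's component alone gives (0, 0, 1, 0)
e4 (invocation 5): nothing precedes it; P0's component alone gives (1, 0, 0, 0)
e3, invoked 4, takes VC(e2)=(0, 0, 1, 0) under max, adds 1 for P2 → (0, 0, 2, 0)
e1, invoked 1, takes VC(e3)=(0, 0, 2, 0) under max, adds 1 for P1 → (0, 1, 2, 0)
target: VC(e1) = (0, 1, 2, 0)

(0, 1, 2, 0)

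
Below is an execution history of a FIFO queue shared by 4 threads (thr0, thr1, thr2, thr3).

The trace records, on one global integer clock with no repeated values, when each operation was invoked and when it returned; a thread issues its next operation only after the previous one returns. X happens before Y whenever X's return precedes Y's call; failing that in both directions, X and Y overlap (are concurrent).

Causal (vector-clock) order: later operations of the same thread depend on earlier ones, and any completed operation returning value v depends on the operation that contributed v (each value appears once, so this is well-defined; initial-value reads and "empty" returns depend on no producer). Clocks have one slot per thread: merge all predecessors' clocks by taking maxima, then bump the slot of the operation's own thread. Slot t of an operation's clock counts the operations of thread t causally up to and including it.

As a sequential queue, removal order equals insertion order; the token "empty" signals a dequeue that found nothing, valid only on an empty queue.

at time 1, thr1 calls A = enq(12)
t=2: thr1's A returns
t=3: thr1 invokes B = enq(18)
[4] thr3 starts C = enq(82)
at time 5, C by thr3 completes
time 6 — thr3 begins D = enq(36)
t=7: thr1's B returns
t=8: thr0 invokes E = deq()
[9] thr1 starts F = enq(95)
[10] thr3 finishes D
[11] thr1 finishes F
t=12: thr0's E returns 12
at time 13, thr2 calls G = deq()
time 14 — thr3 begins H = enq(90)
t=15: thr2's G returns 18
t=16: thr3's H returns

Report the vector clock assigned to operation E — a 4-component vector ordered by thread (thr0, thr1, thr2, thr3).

invoked at 4, C has no predecessors; its own thr3 bump gives (0, 0, 0, 1)
invoked at 1, A has no predecessors; its own thr1 bump gives (0, 1, 0, 0)
D, invoked 6, takes VC(C)=(0, 0, 0, 1) under max, adds 1 for thr3 → (0, 0, 0, 2)
B, invoked 3, takes VC(A)=(0, 1, 0, 0) under max, adds 1 for thr1 → (0, 2, 0, 0)
E, invoked 8, takes VC(A)=(0, 1, 0, 0) under max, adds 1 for thr0 → (1, 1, 0, 0)
H, invoked 14, takes VC(D)=(0, 0, 0, 2) under max, adds 1 for thr3 → (0, 0, 0, 3)
G, invoked 13, takes VC(B)=(0, 2, 0, 0) under max, adds 1 for thr2 → (0, 2, 1, 0)
F, invoked 9, takes VC(B)=(0, 2, 0, 0) under max, adds 1 for thr1 → (0, 3, 0, 0)
target: VC(E) = (1, 1, 0, 0)

(1, 1, 0, 0)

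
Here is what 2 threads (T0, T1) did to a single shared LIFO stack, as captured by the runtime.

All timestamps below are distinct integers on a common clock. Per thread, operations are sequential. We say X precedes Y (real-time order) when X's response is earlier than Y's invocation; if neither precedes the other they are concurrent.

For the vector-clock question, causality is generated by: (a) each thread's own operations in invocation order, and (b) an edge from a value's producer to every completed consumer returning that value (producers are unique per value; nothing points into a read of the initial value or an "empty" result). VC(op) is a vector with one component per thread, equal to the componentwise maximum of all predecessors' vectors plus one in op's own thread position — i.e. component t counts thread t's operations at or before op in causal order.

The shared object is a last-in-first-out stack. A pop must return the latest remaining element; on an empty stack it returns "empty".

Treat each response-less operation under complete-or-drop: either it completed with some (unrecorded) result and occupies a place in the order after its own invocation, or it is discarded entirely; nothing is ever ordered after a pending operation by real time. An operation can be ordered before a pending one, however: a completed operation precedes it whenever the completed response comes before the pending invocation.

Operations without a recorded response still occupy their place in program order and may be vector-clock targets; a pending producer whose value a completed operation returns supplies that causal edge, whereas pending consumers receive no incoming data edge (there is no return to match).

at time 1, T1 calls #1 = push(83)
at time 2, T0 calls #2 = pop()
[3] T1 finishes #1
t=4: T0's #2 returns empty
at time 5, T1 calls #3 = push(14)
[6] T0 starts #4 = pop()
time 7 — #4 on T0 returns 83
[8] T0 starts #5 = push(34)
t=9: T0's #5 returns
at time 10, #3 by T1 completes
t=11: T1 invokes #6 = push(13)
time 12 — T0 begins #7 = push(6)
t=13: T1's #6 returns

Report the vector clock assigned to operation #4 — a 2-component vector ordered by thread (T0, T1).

(2, 1)

root op #1, invoked 1: fresh clock plus T1's own tick → (0, 1)
root op #2, invoked 2: fresh clock plus T0's own tick → (1, 0)
#3, invoked 5, takes VC(#1)=(0, 1) under max, adds 1 for T1 → (0, 2)
#6, invoked 11, takes VC(#3)=(0, 2) under max, adds 1 for T1 → (0, 3)
#4, invoked 6, takes VC(#1)=(0, 1), VC(#2)=(1, 0) under max, adds 1 for T0 → (2, 1)
#5, invoked 8, takes VC(#4)=(2, 1) under max, adds 1 for T0 → (3, 1)
#7, invoked 12, takes VC(#5)=(3, 1) under max, adds 1 for T0 → (4, 1)
target: VC(#4) = (2, 1)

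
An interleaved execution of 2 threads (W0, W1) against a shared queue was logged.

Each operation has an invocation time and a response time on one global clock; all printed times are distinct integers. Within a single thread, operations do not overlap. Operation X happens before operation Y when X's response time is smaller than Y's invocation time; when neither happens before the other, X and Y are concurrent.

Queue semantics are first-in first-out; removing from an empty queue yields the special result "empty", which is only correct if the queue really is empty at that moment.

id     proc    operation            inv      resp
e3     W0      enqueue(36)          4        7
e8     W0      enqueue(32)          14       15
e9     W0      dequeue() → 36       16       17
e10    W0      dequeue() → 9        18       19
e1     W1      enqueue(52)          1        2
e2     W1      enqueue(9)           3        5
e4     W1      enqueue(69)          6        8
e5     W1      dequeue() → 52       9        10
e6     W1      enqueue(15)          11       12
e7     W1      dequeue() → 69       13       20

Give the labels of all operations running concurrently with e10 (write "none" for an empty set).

e10 spans [18,19]: anything still running between times 18 and 19 counts as concurrent
e1 [1,2]: before
e2 [3,5]: before
e3 [4,7]: before
e4 [6,8]: before
e5 [9,10]: before
e6 [11,12]: before
e7 [13,20]: concurrent
e8 [14,15]: before
e9 [16,17]: before

e7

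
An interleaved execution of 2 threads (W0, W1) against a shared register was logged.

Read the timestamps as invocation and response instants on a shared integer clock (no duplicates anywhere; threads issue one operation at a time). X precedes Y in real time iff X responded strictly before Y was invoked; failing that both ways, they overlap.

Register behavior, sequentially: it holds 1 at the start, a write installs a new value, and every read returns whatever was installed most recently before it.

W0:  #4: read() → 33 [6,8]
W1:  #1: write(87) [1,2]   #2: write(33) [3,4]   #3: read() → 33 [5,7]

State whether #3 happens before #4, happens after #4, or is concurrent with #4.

#3 spans [5,7], #4 spans [6,8]
the intervals overlap in both directions

concurrent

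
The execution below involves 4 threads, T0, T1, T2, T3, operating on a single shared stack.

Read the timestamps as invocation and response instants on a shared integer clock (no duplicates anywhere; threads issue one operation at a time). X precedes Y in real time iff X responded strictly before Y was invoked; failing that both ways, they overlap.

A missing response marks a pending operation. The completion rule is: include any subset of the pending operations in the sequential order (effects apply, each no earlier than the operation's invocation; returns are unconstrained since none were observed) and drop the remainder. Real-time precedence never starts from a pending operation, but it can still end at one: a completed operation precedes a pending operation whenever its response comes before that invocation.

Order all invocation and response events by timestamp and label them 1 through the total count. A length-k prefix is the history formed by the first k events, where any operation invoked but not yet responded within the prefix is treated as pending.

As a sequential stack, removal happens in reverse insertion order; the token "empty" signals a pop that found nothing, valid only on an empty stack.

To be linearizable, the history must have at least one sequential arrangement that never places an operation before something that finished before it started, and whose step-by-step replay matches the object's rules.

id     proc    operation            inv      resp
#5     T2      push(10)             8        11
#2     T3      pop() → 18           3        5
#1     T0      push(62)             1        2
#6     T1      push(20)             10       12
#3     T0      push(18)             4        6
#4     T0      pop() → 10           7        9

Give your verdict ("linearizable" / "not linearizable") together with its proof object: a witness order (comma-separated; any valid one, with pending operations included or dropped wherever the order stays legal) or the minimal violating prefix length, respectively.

linearizable — witness: #1, #3, #2, #5, #4, #6

1. #1 push(62), leaving stack <62>
2. #3 push(18), leaving stack <62,18>
3. #2 pop() → 18, leaving stack <62>
4. #5 push(10), leaving stack <62,10>
5. #4 pop() → 10, leaving stack <62>
6. #6 push(20), leaving stack <62,20>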